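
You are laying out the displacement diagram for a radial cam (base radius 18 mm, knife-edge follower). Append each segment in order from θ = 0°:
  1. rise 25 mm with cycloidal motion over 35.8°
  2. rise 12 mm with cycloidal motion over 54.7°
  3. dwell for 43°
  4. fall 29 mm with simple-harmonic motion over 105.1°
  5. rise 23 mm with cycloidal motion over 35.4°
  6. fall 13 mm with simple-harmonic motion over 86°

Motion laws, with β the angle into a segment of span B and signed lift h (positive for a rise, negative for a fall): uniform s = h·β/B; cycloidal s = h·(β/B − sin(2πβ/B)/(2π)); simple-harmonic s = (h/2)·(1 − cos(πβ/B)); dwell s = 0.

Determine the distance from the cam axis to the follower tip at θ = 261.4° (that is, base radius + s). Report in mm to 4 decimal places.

seg 1 [0°–35.8°] cycloidal, h=25: full span → s += 25 → s = 25.0000
seg 2 [35.8°–90.5°] cycloidal, h=12: full span → s += 12 → s = 37.0000
seg 3 [90.5°–133.5°] dwell: s stays 37.0000
seg 4 [133.5°–238.6°] simple-harmonic, h=-29: full span → s += -29 → s = 8.0000
seg 5 [238.6°–274°] cycloidal, h=23: θ=261.4° here. β=22.8, B=35.4. 23·(0.6441 − sin(2π·0.6441)/(2π)) = 17.6928 → s = 25.6928
radial distance = base radius + s = 18 + 25.6928 = 43.6928

43.6928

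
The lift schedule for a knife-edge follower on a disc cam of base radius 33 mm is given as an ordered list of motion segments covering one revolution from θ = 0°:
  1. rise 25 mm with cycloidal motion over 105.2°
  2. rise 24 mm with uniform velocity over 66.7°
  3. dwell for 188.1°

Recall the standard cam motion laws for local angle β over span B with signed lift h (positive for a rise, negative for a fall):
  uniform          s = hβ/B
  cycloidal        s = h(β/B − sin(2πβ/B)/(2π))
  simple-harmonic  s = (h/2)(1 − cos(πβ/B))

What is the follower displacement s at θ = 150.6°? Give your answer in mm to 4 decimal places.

seg 1 [0°–105.2°] cycloidal, h=25: full span → s += 25 → s = 25.0000
seg 2 [105.2°–171.9°] uniform, h=24: θ=150.6° here. β=45.4, B=66.7. 24·45.4/66.7 = 16.3358 → s = 41.3358

41.3358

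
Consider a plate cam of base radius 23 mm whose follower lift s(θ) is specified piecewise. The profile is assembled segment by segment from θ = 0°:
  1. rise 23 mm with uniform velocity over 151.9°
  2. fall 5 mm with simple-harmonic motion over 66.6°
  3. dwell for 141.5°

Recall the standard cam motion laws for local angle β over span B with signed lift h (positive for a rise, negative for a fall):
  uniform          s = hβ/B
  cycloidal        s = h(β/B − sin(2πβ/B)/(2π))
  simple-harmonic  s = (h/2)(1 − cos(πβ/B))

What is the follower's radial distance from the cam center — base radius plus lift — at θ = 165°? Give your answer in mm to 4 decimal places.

seg 1 [0°–151.9°] uniform, h=23: full span → s += 23 → s = 23.0000
seg 2 [151.9°–218.5°] simple-harmonic, h=-5: θ=165° here. β=13.1, B=66.6. -5/2·(1 − cos(π·0.1967)) = -0.4623 → s = 22.5377
radial distance = base radius + s = 23 + 22.5377 = 45.5377

45.5377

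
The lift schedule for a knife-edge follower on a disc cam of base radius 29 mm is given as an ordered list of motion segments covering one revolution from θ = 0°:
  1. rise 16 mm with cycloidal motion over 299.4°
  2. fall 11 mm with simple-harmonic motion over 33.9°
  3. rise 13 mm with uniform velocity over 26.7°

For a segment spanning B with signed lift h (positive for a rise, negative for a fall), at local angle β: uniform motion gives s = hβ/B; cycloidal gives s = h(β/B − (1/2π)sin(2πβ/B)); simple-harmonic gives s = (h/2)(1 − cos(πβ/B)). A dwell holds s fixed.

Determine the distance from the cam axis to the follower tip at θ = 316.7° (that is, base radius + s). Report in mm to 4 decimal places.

seg 1 [0°–299.4°] cycloidal, h=16: full span → s += 16 → s = 16.0000
seg 2 [299.4°–333.3°] simple-harmonic, h=-11: θ=316.7° here. β=17.3, B=33.9. -11/2·(1 − cos(π·0.5103)) = -5.6784 → s = 10.3216
radial distance = base radius + s = 29 + 10.3216 = 39.3216

39.3216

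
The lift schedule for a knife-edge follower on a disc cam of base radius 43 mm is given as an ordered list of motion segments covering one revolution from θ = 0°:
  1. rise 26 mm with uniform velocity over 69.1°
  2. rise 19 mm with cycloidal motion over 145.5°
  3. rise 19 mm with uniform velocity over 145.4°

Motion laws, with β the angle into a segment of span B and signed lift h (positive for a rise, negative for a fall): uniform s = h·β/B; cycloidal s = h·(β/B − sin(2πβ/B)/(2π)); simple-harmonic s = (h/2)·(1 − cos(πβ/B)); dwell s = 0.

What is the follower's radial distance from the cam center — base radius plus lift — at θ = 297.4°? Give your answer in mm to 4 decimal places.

seg 1 [0°–69.1°] uniform, h=26: full span → s += 26 → s = 26.0000
seg 2 [69.1°–214.6°] cycloidal, h=19: full span → s += 19 → s = 45.0000
seg 3 [214.6°–360°] uniform, h=19: θ=297.4° here. β=82.8, B=145.4. 19·82.8/145.4 = 10.8198 → s = 55.8198
radial distance = base radius + s = 43 + 55.8198 = 98.8198

98.8198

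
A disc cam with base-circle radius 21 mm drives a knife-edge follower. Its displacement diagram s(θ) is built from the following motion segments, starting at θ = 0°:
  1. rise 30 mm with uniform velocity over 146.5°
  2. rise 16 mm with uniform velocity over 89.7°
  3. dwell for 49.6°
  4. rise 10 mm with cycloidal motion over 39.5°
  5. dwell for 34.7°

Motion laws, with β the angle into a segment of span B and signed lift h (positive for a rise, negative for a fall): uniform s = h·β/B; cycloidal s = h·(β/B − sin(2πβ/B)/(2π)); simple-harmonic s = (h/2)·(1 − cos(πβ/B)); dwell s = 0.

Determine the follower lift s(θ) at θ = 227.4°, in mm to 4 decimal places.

seg 1 [0°–146.5°] uniform, h=30: full span → s += 30 → s = 30.0000
seg 2 [146.5°–236.2°] uniform, h=16: θ=227.4° here. β=80.9, B=89.7. 16·80.9/89.7 = 14.4303 → s = 44.4303

44.4303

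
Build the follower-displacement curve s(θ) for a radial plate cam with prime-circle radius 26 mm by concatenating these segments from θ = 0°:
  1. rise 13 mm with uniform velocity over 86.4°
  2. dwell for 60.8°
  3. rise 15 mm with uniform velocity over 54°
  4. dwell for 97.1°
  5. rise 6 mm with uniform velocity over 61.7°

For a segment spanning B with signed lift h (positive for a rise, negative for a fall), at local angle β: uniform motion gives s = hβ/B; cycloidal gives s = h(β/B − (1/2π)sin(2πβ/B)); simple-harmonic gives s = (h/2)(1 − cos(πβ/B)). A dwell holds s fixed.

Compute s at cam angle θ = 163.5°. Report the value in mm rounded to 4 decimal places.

seg 1 [0°–86.4°] uniform, h=13: full span → s += 13 → s = 13.0000
seg 2 [86.4°–147.2°] dwell: s stays 13.0000
seg 3 [147.2°–201.2°] uniform, h=15: θ=163.5° here. β=16.3, B=54. 15·16.3/54 = 4.5278 → s = 17.5278

17.5278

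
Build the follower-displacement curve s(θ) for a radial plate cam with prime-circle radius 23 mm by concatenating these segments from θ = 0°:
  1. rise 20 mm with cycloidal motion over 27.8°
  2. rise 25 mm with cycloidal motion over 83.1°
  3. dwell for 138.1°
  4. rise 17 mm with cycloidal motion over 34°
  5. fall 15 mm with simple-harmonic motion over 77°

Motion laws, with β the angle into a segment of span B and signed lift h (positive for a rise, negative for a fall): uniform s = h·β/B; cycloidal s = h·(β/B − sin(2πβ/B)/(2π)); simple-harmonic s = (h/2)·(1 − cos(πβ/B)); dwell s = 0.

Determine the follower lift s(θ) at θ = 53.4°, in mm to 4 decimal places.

seg 1 [0°–27.8°] cycloidal, h=20: full span → s += 20 → s = 20.0000
seg 2 [27.8°–110.9°] cycloidal, h=25: θ=53.4° here. β=25.6, B=83.1. 25·(0.3081 − sin(2π·0.3081)/(2π)) = 3.9845 → s = 23.9845

23.9845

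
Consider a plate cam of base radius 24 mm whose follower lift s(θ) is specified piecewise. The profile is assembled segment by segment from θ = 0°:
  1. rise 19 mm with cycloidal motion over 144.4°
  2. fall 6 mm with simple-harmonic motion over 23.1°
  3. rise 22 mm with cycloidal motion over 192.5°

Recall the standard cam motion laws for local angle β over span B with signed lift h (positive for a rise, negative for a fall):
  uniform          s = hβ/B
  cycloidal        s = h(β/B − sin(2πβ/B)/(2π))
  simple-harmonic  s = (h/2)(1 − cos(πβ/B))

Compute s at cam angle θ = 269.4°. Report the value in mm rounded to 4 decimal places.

seg 1 [0°–144.4°] cycloidal, h=19: full span → s += 19 → s = 19.0000
seg 2 [144.4°–167.5°] simple-harmonic, h=-6: full span → s += -6 → s = 13.0000
seg 3 [167.5°–360°] cycloidal, h=22: θ=269.4° here. β=101.9, B=192.5. 22·(0.5294 − sin(2π·0.5294)/(2π)) = 12.2878 → s = 25.2878

25.2878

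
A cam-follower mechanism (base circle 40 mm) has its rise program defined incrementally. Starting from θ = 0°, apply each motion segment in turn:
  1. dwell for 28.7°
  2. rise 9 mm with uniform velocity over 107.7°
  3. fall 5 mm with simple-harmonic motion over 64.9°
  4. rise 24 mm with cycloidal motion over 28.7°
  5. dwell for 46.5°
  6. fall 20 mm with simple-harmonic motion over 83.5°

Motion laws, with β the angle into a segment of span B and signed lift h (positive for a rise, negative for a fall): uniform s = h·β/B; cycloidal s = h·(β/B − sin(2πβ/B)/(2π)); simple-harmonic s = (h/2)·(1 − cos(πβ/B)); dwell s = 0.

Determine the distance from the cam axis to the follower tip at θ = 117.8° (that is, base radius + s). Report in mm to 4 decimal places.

seg 1 [0°–28.7°] dwell: s stays 0.0000
seg 2 [28.7°–136.4°] uniform, h=9: θ=117.8° here. β=89.1, B=107.7. 9·89.1/107.7 = 7.4457 → s = 7.4457
radial distance = base radius + s = 40 + 7.4457 = 47.4457

47.4457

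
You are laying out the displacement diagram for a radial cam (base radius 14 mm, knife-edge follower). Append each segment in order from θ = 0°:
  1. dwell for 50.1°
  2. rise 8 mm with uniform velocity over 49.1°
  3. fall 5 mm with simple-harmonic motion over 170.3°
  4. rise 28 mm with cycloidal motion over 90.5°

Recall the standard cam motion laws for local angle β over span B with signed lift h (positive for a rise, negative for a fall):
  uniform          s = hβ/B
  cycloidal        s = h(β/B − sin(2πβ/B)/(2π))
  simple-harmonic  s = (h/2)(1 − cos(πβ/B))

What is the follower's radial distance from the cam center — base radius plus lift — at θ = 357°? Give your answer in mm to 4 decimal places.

seg 1 [0°–50.1°] dwell: s stays 0.0000
seg 2 [50.1°–99.2°] uniform, h=8: full span → s += 8 → s = 8.0000
seg 3 [99.2°–269.5°] simple-harmonic, h=-5: full span → s += -5 → s = 3.0000
seg 4 [269.5°–360°] cycloidal, h=28: θ=357° here. β=87.5, B=90.5. 28·(0.9669 − sin(2π·0.9669)/(2π)) = 27.9933 → s = 30.9933
radial distance = base radius + s = 14 + 30.9933 = 44.9933

44.9933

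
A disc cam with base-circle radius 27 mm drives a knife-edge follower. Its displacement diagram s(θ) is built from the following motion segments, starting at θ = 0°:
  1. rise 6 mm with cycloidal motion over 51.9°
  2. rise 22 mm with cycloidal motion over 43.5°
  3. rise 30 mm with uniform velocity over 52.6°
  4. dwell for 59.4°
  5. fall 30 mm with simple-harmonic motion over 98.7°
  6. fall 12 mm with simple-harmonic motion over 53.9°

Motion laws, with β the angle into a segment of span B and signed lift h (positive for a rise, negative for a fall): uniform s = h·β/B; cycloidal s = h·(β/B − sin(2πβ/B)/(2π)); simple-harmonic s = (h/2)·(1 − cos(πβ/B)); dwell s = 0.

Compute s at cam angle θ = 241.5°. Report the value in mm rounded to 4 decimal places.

seg 1 [0°–51.9°] cycloidal, h=6: full span → s += 6 → s = 6.0000
seg 2 [51.9°–95.4°] cycloidal, h=22: full span → s += 22 → s = 28.0000
seg 3 [95.4°–148°] uniform, h=30: full span → s += 30 → s = 58.0000
seg 4 [148°–207.4°] dwell: s stays 58.0000
seg 5 [207.4°–306.1°] simple-harmonic, h=-30: θ=241.5° here. β=34.1, B=98.7. -30/2·(1 − cos(π·0.3455)) = -8.0015 → s = 49.9985

49.9985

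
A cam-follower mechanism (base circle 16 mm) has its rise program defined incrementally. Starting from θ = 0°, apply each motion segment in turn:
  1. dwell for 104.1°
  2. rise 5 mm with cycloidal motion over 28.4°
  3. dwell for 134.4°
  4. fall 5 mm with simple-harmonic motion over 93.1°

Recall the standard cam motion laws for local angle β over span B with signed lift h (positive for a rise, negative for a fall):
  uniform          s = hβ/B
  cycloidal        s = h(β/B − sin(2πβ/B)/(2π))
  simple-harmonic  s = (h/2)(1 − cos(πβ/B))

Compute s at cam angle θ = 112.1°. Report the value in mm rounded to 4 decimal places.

seg 1 [0°–104.1°] dwell: s stays 0.0000
seg 2 [104.1°–132.5°] cycloidal, h=5: θ=112.1° here. β=8, B=28.4. 5·(0.2817 − sin(2π·0.2817)/(2π)) = 0.6284 → s = 0.6284

0.6284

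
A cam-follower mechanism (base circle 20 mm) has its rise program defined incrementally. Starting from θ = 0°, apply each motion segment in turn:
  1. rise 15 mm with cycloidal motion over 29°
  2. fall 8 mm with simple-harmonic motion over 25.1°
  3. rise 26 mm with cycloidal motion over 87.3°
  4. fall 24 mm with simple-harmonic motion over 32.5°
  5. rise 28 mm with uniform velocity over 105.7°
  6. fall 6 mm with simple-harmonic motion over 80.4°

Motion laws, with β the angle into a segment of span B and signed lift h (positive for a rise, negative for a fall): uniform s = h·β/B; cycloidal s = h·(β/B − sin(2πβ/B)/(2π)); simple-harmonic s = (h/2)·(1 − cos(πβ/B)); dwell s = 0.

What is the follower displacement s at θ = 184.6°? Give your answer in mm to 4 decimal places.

seg 1 [0°–29°] cycloidal, h=15: full span → s += 15 → s = 15.0000
seg 2 [29°–54.1°] simple-harmonic, h=-8: full span → s += -8 → s = 7.0000
seg 3 [54.1°–141.4°] cycloidal, h=26: full span → s += 26 → s = 33.0000
seg 4 [141.4°–173.9°] simple-harmonic, h=-24: full span → s += -24 → s = 9.0000
seg 5 [173.9°–279.6°] uniform, h=28: θ=184.6° here. β=10.7, B=105.7. 28·10.7/105.7 = 2.8344 → s = 11.8344

11.8344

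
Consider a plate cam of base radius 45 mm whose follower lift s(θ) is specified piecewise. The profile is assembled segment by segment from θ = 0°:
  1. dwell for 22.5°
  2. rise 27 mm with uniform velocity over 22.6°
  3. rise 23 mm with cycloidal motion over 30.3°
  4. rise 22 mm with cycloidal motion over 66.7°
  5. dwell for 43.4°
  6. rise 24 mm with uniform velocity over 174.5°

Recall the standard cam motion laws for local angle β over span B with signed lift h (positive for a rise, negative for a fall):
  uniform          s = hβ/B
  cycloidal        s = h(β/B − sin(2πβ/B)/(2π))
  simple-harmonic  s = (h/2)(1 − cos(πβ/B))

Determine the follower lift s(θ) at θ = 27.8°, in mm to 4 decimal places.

seg 1 [0°–22.5°] dwell: s stays 0.0000
seg 2 [22.5°–45.1°] uniform, h=27: θ=27.8° here. β=5.3, B=22.6. 27·5.3/22.6 = 6.3319 → s = 6.3319

6.3319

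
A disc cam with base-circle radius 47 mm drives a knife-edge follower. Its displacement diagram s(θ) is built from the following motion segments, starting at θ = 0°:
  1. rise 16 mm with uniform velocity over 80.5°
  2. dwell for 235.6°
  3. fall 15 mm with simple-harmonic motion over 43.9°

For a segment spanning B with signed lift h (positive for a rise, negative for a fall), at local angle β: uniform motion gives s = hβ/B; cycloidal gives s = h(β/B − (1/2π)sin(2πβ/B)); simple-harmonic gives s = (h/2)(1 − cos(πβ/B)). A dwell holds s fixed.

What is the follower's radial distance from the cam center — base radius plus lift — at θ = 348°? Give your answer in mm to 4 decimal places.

seg 1 [0°–80.5°] uniform, h=16: full span → s += 16 → s = 16.0000
seg 2 [80.5°–316.1°] dwell: s stays 16.0000
seg 3 [316.1°–360°] simple-harmonic, h=-15: θ=348° here. β=31.9, B=43.9. -15/2·(1 − cos(π·0.7267)) = -12.4004 → s = 3.5996
radial distance = base radius + s = 47 + 3.5996 = 50.5996

50.5996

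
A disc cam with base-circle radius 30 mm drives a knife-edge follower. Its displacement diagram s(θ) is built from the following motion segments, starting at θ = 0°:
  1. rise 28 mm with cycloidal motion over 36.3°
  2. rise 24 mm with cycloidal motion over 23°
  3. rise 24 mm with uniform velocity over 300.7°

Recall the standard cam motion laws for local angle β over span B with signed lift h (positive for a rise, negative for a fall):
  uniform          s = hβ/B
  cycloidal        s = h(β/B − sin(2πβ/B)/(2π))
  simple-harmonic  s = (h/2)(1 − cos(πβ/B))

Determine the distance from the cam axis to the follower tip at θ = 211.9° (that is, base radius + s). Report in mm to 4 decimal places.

seg 1 [0°–36.3°] cycloidal, h=28: full span → s += 28 → s = 28.0000
seg 2 [36.3°–59.3°] cycloidal, h=24: full span → s += 24 → s = 52.0000
seg 3 [59.3°–360°] uniform, h=24: θ=211.9° here. β=152.6, B=300.7. 24·152.6/300.7 = 12.1796 → s = 64.1796
radial distance = base radius + s = 30 + 64.1796 = 94.1796

94.1796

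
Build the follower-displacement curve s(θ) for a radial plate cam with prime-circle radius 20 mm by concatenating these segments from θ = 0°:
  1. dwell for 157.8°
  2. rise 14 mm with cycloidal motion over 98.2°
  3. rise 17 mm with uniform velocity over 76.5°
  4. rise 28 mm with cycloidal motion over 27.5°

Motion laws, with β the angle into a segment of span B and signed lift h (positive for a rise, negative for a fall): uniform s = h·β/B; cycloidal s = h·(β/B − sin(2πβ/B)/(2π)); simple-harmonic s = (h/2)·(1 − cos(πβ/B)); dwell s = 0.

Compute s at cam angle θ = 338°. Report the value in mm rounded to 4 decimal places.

seg 1 [0°–157.8°] dwell: s stays 0.0000
seg 2 [157.8°–256°] cycloidal, h=14: full span → s += 14 → s = 14.0000
seg 3 [256°–332.5°] uniform, h=17: full span → s += 17 → s = 31.0000
seg 4 [332.5°–360°] cycloidal, h=28: θ=338° here. β=5.5, B=27.5. 28·(0.2000 − sin(2π·0.2000)/(2π)) = 1.3618 → s = 32.3618

32.3618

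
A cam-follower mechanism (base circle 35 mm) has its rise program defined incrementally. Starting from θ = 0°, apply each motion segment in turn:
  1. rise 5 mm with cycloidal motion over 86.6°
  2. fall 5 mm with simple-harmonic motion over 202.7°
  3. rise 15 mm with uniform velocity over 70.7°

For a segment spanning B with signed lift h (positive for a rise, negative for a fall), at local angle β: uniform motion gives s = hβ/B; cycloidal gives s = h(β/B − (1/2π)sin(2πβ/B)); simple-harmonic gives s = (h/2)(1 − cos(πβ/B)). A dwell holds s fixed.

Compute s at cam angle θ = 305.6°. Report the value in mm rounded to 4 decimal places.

seg 1 [0°–86.6°] cycloidal, h=5: full span → s += 5 → s = 5.0000
seg 2 [86.6°–289.3°] simple-harmonic, h=-5: full span → s += -5 → s = 0.0000
seg 3 [289.3°–360°] uniform, h=15: θ=305.6° here. β=16.3, B=70.7. 15·16.3/70.7 = 3.4583 → s = 3.4583

3.4583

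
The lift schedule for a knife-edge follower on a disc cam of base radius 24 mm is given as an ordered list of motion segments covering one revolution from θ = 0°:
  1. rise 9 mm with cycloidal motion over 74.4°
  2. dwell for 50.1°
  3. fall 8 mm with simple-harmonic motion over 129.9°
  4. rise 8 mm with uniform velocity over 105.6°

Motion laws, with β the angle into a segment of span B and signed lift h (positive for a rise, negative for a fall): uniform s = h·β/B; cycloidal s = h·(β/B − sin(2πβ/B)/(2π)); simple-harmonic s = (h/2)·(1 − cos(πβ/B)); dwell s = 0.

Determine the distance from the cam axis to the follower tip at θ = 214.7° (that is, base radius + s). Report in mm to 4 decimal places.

seg 1 [0°–74.4°] cycloidal, h=9: full span → s += 9 → s = 9.0000
seg 2 [74.4°–124.5°] dwell: s stays 9.0000
seg 3 [124.5°–254.4°] simple-harmonic, h=-8: θ=214.7° here. β=90.2, B=129.9. -8/2·(1 − cos(π·0.6944)) = -6.2936 → s = 2.7064
radial distance = base radius + s = 24 + 2.7064 = 26.7064

26.7064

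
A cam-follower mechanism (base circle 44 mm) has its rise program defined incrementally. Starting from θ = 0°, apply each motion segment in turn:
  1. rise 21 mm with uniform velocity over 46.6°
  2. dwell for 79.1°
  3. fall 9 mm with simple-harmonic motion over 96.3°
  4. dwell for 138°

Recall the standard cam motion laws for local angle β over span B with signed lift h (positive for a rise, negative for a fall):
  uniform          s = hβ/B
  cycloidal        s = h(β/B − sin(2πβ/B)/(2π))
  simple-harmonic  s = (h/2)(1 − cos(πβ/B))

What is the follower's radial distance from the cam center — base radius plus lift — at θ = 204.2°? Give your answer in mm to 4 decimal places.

seg 1 [0°–46.6°] uniform, h=21: full span → s += 21 → s = 21.0000
seg 2 [46.6°–125.7°] dwell: s stays 21.0000
seg 3 [125.7°–222°] simple-harmonic, h=-9: θ=204.2° here. β=78.5, B=96.3. -9/2·(1 − cos(π·0.8152)) = -8.2624 → s = 12.7376
radial distance = base radius + s = 44 + 12.7376 = 56.7376

56.7376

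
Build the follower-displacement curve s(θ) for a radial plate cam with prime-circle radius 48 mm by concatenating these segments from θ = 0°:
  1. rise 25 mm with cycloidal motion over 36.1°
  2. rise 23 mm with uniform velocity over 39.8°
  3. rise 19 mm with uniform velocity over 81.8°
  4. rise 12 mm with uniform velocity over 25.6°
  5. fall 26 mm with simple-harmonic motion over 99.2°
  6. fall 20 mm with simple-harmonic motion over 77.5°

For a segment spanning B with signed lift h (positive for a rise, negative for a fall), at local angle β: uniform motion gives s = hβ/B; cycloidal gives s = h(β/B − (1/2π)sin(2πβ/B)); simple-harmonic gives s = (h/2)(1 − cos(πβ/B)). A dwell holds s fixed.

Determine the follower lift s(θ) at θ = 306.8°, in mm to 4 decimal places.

seg 1 [0°–36.1°] cycloidal, h=25: full span → s += 25 → s = 25.0000
seg 2 [36.1°–75.9°] uniform, h=23: full span → s += 23 → s = 48.0000
seg 3 [75.9°–157.7°] uniform, h=19: full span → s += 19 → s = 67.0000
seg 4 [157.7°–183.3°] uniform, h=12: full span → s += 12 → s = 79.0000
seg 5 [183.3°–282.5°] simple-harmonic, h=-26: full span → s += -26 → s = 53.0000
seg 6 [282.5°–360°] simple-harmonic, h=-20: θ=306.8° here. β=24.3, B=77.5. -20/2·(1 − cos(π·0.3135)) = -4.4717 → s = 48.5283

48.5283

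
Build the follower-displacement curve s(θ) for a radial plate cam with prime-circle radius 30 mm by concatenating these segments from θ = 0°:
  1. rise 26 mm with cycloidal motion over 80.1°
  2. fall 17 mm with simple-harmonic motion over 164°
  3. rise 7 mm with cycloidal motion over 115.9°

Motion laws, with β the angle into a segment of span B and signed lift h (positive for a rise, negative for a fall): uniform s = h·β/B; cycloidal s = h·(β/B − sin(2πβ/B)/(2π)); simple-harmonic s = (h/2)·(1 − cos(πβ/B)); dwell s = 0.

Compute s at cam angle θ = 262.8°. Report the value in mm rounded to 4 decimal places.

seg 1 [0°–80.1°] cycloidal, h=26: full span → s += 26 → s = 26.0000
seg 2 [80.1°–244.1°] simple-harmonic, h=-17: full span → s += -17 → s = 9.0000
seg 3 [244.1°–360°] cycloidal, h=7: θ=262.8° here. β=18.7, B=115.9. 7·(0.1613 − sin(2π·0.1613)/(2π)) = 0.1838 → s = 9.1838

9.1838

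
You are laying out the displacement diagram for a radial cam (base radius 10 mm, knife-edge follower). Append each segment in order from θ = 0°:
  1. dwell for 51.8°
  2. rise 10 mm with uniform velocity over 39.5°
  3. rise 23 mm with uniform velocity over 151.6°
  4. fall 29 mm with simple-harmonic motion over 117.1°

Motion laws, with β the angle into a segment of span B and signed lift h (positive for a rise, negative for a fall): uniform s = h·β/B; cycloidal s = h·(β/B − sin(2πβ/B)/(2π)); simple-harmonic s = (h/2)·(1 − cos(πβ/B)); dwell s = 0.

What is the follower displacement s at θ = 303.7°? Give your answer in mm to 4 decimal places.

seg 1 [0°–51.8°] dwell: s stays 0.0000
seg 2 [51.8°–91.3°] uniform, h=10: full span → s += 10 → s = 10.0000
seg 3 [91.3°–242.9°] uniform, h=23: full span → s += 23 → s = 33.0000
seg 4 [242.9°–360°] simple-harmonic, h=-29: θ=303.7° here. β=60.8, B=117.1. -29/2·(1 − cos(π·0.5192)) = -15.3747 → s = 17.6253

17.6253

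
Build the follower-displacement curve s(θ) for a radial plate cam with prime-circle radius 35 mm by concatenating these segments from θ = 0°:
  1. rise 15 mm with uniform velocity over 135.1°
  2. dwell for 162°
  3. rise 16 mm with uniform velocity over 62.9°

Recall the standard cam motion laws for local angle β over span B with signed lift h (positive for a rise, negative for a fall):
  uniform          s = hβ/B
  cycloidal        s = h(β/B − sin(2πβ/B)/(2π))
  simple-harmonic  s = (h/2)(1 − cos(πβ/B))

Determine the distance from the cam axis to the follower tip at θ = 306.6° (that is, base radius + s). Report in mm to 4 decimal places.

seg 1 [0°–135.1°] uniform, h=15: full span → s += 15 → s = 15.0000
seg 2 [135.1°–297.1°] dwell: s stays 15.0000
seg 3 [297.1°–360°] uniform, h=16: θ=306.6° here. β=9.5, B=62.9. 16·9.5/62.9 = 2.4165 → s = 17.4165
radial distance = base radius + s = 35 + 17.4165 = 52.4165

52.4165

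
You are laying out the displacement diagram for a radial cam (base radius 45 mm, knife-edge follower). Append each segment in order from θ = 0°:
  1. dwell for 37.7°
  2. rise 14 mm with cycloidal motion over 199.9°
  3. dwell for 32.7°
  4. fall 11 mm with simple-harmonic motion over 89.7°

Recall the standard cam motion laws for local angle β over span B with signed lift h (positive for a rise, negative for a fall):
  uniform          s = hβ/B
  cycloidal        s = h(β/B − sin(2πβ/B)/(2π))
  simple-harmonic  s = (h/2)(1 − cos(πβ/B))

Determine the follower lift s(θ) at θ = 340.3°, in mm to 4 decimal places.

seg 1 [0°–37.7°] dwell: s stays 0.0000
seg 2 [37.7°–237.6°] cycloidal, h=14: full span → s += 14 → s = 14.0000
seg 3 [237.6°–270.3°] dwell: s stays 14.0000
seg 4 [270.3°–360°] simple-harmonic, h=-11: θ=340.3° here. β=70, B=89.7. -11/2·(1 − cos(π·0.7804)) = -9.7420 → s = 4.2580

4.2580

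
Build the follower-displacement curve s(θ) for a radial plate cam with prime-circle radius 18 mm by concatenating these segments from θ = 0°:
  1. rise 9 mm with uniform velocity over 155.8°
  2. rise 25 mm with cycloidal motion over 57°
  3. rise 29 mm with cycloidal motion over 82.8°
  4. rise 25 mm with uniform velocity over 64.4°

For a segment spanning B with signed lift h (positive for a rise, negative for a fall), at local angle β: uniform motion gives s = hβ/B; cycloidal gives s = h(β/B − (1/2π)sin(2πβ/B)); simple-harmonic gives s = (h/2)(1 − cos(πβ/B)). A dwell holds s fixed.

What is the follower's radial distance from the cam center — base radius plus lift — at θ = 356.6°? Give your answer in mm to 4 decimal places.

seg 1 [0°–155.8°] uniform, h=9: full span → s += 9 → s = 9.0000
seg 2 [155.8°–212.8°] cycloidal, h=25: full span → s += 25 → s = 34.0000
seg 3 [212.8°–295.6°] cycloidal, h=29: full span → s += 29 → s = 63.0000
seg 4 [295.6°–360°] uniform, h=25: θ=356.6° here. β=61, B=64.4. 25·61/64.4 = 23.6801 → s = 86.6801
radial distance = base radius + s = 18 + 86.6801 = 104.6801

104.6801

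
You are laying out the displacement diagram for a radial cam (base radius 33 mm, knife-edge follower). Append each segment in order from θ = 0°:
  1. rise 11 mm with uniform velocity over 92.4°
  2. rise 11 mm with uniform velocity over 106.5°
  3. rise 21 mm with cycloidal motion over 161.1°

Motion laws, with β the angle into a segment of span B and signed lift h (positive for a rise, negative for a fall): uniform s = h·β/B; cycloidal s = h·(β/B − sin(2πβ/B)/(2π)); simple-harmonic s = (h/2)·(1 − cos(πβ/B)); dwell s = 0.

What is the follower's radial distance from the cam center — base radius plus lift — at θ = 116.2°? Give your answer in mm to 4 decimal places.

seg 1 [0°–92.4°] uniform, h=11: full span → s += 11 → s = 11.0000
seg 2 [92.4°–198.9°] uniform, h=11: θ=116.2° here. β=23.8, B=106.5. 11·23.8/106.5 = 2.4582 → s = 13.4582
radial distance = base radius + s = 33 + 13.4582 = 46.4582

46.4582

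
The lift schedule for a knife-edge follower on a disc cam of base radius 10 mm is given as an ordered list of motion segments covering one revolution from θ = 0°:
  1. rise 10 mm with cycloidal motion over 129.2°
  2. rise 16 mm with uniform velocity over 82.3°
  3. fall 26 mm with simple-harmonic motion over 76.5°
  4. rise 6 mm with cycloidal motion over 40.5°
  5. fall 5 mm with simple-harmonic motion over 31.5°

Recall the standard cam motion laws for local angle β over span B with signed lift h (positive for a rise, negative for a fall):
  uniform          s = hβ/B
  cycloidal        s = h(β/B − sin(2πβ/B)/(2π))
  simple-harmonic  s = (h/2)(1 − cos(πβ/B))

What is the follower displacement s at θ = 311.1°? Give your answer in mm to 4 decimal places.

seg 1 [0°–129.2°] cycloidal, h=10: full span → s += 10 → s = 10.0000
seg 2 [129.2°–211.5°] uniform, h=16: full span → s += 16 → s = 26.0000
seg 3 [211.5°–288°] simple-harmonic, h=-26: full span → s += -26 → s = 0.0000
seg 4 [288°–328.5°] cycloidal, h=6: θ=311.1° here. β=23.1, B=40.5. 6·(0.5704 − sin(2π·0.5704)/(2π)) = 3.8308 → s = 3.8308

3.8308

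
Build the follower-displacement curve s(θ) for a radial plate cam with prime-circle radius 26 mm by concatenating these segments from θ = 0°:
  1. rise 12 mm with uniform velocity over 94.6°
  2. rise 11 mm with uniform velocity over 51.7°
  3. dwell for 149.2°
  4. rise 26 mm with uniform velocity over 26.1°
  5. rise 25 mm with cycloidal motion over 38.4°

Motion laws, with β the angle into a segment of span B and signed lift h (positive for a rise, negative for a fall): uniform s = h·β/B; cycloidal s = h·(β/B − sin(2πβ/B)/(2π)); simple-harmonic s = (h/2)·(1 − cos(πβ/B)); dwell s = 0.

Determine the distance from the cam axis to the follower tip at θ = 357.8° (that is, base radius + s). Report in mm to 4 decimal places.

seg 1 [0°–94.6°] uniform, h=12: full span → s += 12 → s = 12.0000
seg 2 [94.6°–146.3°] uniform, h=11: full span → s += 11 → s = 23.0000
seg 3 [146.3°–295.5°] dwell: s stays 23.0000
seg 4 [295.5°–321.6°] uniform, h=26: full span → s += 26 → s = 49.0000
seg 5 [321.6°–360°] cycloidal, h=25: θ=357.8° here. β=36.2, B=38.4. 25·(0.9427 − sin(2π·0.9427)/(2π)) = 24.9693 → s = 73.9693
radial distance = base radius + s = 26 + 73.9693 = 99.9693

99.9693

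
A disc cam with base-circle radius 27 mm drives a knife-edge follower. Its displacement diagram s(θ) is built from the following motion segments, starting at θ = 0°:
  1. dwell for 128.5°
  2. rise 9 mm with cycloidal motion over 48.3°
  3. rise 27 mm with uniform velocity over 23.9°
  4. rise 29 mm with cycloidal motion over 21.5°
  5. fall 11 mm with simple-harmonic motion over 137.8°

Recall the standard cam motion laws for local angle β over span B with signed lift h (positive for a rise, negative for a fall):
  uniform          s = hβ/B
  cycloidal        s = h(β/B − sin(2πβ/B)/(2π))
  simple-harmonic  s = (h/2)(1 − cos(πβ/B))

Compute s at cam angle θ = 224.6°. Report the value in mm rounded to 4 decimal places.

seg 1 [0°–128.5°] dwell: s stays 0.0000
seg 2 [128.5°–176.8°] cycloidal, h=9: full span → s += 9 → s = 9.0000
seg 3 [176.8°–200.7°] uniform, h=27: full span → s += 27 → s = 36.0000
seg 4 [200.7°–222.2°] cycloidal, h=29: full span → s += 29 → s = 65.0000
seg 5 [222.2°–360°] simple-harmonic, h=-11: θ=224.6° here. β=2.4, B=137.8. -11/2·(1 − cos(π·0.0174)) = -0.0082 → s = 64.9918

64.9918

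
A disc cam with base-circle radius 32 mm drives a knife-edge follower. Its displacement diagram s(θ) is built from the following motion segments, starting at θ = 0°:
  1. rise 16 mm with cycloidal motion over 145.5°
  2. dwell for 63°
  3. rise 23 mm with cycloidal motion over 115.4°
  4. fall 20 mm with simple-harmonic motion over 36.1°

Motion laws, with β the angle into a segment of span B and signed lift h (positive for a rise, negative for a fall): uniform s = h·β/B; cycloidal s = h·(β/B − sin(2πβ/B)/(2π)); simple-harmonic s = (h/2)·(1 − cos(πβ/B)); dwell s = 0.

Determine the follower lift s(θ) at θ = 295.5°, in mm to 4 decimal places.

seg 1 [0°–145.5°] cycloidal, h=16: full span → s += 16 → s = 16.0000
seg 2 [145.5°–208.5°] dwell: s stays 16.0000
seg 3 [208.5°–323.9°] cycloidal, h=23: θ=295.5° here. β=87, B=115.4. 23·(0.7539 − sin(2π·0.7539)/(2π)) = 20.9992 → s = 36.9992

36.9992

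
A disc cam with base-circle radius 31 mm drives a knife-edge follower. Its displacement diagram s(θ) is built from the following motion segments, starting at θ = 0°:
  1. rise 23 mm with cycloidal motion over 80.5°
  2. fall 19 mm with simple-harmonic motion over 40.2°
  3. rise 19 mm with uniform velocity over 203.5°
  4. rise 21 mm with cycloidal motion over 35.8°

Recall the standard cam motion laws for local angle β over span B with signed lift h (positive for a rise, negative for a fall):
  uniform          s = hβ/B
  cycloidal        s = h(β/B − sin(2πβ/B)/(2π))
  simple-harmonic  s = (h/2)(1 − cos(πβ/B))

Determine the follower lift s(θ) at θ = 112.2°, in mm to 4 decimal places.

seg 1 [0°–80.5°] cycloidal, h=23: full span → s += 23 → s = 23.0000
seg 2 [80.5°–120.7°] simple-harmonic, h=-19: θ=112.2° here. β=31.7, B=40.2. -19/2·(1 − cos(π·0.7886)) = -16.9800 → s = 6.0200

6.0200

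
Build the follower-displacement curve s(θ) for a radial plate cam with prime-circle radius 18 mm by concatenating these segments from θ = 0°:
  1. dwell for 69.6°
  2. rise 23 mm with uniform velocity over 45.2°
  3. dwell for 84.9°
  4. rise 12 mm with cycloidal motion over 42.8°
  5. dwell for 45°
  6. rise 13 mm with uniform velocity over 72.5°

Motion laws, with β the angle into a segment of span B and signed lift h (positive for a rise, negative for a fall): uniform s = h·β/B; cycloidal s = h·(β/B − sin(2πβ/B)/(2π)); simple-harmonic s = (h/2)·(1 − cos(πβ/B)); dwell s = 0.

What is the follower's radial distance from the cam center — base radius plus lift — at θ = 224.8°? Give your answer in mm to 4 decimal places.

seg 1 [0°–69.6°] dwell: s stays 0.0000
seg 2 [69.6°–114.8°] uniform, h=23: full span → s += 23 → s = 23.0000
seg 3 [114.8°–199.7°] dwell: s stays 23.0000
seg 4 [199.7°–242.5°] cycloidal, h=12: θ=224.8° here. β=25.1, B=42.8. 12·(0.5864 − sin(2π·0.5864)/(2π)) = 8.0245 → s = 31.0245
radial distance = base radius + s = 18 + 31.0245 = 49.0245

49.0245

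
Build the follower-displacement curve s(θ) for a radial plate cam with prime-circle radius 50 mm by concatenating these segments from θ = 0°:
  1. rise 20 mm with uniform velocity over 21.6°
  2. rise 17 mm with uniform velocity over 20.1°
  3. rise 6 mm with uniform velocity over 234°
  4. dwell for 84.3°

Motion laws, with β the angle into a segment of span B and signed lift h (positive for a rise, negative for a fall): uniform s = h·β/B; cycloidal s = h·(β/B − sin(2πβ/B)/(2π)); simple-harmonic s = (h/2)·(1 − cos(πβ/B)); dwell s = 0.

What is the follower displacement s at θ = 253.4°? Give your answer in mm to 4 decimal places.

seg 1 [0°–21.6°] uniform, h=20: full span → s += 20 → s = 20.0000
seg 2 [21.6°–41.7°] uniform, h=17: full span → s += 17 → s = 37.0000
seg 3 [41.7°–275.7°] uniform, h=6: θ=253.4° here. β=211.7, B=234. 6·211.7/234 = 5.4282 → s = 42.4282

42.4282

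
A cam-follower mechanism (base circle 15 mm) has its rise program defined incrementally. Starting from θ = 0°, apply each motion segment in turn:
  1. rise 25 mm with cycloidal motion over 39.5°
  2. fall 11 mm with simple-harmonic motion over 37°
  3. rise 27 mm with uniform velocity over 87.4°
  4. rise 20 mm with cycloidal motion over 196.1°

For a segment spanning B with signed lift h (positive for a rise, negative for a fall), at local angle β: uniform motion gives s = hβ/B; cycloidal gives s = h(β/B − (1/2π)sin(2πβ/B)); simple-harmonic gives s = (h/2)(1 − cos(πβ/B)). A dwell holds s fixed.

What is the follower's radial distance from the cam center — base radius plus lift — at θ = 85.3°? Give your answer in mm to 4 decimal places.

seg 1 [0°–39.5°] cycloidal, h=25: full span → s += 25 → s = 25.0000
seg 2 [39.5°–76.5°] simple-harmonic, h=-11: full span → s += -11 → s = 14.0000
seg 3 [76.5°–163.9°] uniform, h=27: θ=85.3° here. β=8.8, B=87.4. 27·8.8/87.4 = 2.7185 → s = 16.7185
radial distance = base radius + s = 15 + 16.7185 = 31.7185

31.7185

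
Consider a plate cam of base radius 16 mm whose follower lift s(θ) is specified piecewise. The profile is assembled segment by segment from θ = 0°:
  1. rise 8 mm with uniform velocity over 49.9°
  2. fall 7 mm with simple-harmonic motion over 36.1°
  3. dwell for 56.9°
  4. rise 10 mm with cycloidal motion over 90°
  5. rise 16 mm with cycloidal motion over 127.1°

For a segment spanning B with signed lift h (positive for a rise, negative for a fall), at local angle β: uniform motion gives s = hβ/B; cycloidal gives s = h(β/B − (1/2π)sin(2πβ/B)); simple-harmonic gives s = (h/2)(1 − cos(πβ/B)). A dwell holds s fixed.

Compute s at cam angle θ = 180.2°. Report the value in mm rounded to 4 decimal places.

seg 1 [0°–49.9°] uniform, h=8: full span → s += 8 → s = 8.0000
seg 2 [49.9°–86°] simple-harmonic, h=-7: full span → s += -7 → s = 1.0000
seg 3 [86°–142.9°] dwell: s stays 1.0000
seg 4 [142.9°–232.9°] cycloidal, h=10: θ=180.2° here. β=37.3, B=90. 10·(0.4144 − sin(2π·0.4144)/(2π)) = 3.3295 → s = 4.3295

4.3295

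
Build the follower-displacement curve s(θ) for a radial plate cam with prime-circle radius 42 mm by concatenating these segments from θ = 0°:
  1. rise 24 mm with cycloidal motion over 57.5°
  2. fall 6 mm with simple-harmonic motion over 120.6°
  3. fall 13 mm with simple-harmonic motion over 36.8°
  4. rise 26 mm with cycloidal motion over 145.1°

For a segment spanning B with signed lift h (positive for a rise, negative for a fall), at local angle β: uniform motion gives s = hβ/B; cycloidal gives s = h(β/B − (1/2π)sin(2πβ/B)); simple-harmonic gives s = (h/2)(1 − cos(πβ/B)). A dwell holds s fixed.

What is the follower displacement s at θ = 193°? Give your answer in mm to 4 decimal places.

seg 1 [0°–57.5°] cycloidal, h=24: full span → s += 24 → s = 24.0000
seg 2 [57.5°–178.1°] simple-harmonic, h=-6: full span → s += -6 → s = 18.0000
seg 3 [178.1°–214.9°] simple-harmonic, h=-13: θ=193° here. β=14.9, B=36.8. -13/2·(1 − cos(π·0.4049)) = -4.5866 → s = 13.4134

13.4134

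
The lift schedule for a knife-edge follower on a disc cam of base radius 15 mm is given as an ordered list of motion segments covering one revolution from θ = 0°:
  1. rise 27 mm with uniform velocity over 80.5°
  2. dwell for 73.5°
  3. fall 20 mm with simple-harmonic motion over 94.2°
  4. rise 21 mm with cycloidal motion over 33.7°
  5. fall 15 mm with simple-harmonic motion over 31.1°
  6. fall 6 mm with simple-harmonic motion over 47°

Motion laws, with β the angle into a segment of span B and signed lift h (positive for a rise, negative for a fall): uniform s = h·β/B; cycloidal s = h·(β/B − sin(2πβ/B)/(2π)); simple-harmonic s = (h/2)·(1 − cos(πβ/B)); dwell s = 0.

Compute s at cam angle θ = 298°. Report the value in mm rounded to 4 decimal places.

seg 1 [0°–80.5°] uniform, h=27: full span → s += 27 → s = 27.0000
seg 2 [80.5°–154°] dwell: s stays 27.0000
seg 3 [154°–248.2°] simple-harmonic, h=-20: full span → s += -20 → s = 7.0000
seg 4 [248.2°–281.9°] cycloidal, h=21: full span → s += 21 → s = 28.0000
seg 5 [281.9°–313°] simple-harmonic, h=-15: θ=298° here. β=16.1, B=31.1. -15/2·(1 − cos(π·0.5177)) = -7.9165 → s = 20.0835

20.0835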